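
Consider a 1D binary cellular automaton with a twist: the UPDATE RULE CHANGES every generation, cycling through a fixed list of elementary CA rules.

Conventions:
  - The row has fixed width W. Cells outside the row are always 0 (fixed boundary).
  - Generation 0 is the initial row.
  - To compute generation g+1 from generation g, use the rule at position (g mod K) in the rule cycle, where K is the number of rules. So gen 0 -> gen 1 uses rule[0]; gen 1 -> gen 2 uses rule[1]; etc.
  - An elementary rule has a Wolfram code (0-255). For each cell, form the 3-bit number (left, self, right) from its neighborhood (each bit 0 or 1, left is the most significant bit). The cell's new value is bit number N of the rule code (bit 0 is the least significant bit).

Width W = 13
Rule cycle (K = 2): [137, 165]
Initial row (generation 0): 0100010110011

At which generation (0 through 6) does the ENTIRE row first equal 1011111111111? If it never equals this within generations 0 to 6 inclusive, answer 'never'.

Answer: 4

Derivation:
Gen 0: 0100010110011
Gen 1 (rule 137): 0001000100010
Gen 2 (rule 165): 1101010101010
Gen 3 (rule 137): 1000000000000
Gen 4 (rule 165): 1011111111111
Gen 5 (rule 137): 0011111111110
Gen 6 (rule 165): 1001111111100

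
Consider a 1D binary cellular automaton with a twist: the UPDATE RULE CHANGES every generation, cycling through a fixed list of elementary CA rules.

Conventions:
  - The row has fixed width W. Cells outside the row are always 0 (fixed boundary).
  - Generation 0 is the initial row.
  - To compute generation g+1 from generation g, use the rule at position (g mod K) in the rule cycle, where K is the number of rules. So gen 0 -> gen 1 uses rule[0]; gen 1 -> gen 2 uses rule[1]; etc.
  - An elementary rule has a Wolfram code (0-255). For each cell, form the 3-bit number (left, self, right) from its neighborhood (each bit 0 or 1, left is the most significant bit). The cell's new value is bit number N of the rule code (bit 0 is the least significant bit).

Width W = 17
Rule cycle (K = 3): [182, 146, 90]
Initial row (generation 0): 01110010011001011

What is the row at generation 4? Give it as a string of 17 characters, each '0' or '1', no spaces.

Answer: 00010011100100111

Derivation:
Gen 0: 01110010011001011
Gen 1 (rule 182): 10101111100111100
Gen 2 (rule 146): 00000111011011010
Gen 3 (rule 90): 00001101011011001
Gen 4 (rule 182): 00010011100100111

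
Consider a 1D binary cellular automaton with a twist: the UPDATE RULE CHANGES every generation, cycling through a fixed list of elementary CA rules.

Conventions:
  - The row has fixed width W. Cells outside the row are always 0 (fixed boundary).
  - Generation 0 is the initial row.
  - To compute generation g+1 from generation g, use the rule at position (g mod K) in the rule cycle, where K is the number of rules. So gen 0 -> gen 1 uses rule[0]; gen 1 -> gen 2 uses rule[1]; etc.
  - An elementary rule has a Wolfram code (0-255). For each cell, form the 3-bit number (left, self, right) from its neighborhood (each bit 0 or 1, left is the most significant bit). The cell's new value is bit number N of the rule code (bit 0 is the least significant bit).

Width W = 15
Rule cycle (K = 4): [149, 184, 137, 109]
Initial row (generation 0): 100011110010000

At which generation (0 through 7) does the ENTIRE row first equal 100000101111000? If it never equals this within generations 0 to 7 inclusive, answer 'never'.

Answer: never

Derivation:
Gen 0: 100011110010000
Gen 1 (rule 149): 111001101011111
Gen 2 (rule 184): 110101010111110
Gen 3 (rule 137): 100000000111100
Gen 4 (rule 109): 101111110100101
Gen 5 (rule 149): 100111100110101
Gen 6 (rule 184): 010111010101010
Gen 7 (rule 137): 000110000000000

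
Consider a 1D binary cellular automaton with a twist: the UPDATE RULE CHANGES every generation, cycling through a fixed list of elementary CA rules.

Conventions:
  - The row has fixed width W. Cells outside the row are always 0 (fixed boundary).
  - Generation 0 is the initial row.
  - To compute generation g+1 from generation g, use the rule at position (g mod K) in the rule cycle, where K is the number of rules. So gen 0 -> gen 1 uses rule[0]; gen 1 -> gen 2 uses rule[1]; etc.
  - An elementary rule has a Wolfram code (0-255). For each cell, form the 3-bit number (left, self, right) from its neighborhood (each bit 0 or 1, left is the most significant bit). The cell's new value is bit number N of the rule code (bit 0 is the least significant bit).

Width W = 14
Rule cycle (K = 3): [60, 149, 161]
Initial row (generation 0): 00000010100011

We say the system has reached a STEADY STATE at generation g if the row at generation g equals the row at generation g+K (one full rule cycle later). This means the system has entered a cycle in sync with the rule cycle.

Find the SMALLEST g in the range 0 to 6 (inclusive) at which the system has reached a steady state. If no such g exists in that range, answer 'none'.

Gen 0: 00000010100011
Gen 1 (rule 60): 00000011110010
Gen 2 (rule 149): 11111001101011
Gen 3 (rule 161): 01110000010100
Gen 4 (rule 60): 01001000011110
Gen 5 (rule 149): 01101111001101
Gen 6 (rule 161): 00010110000010
Gen 7 (rule 60): 00011101000011
Gen 8 (rule 149): 11001001111000
Gen 9 (rule 161): 00000000110011

Answer: none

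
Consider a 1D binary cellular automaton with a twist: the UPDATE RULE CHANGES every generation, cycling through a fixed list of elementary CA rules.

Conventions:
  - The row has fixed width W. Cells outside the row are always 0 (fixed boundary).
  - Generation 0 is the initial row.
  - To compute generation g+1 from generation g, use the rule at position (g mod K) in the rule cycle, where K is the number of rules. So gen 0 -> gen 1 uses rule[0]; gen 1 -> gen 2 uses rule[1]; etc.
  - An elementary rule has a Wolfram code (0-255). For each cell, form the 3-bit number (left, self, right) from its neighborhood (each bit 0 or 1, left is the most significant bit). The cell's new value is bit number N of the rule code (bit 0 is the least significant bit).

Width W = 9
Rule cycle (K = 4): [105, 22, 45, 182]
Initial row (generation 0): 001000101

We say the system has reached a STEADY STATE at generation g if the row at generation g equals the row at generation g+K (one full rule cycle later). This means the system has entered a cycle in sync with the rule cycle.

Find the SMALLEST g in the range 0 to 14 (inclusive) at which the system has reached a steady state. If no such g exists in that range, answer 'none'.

Gen 0: 001000101
Gen 1 (rule 105): 100010010
Gen 2 (rule 22): 110111111
Gen 3 (rule 45): 101100000
Gen 4 (rule 182): 110010000
Gen 5 (rule 105): 110000111
Gen 6 (rule 22): 001001000
Gen 7 (rule 45): 101001011
Gen 8 (rule 182): 111111100
Gen 9 (rule 105): 100000101
Gen 10 (rule 22): 110001101
Gen 11 (rule 45): 100101011
Gen 12 (rule 182): 111111100
Gen 13 (rule 105): 100000101
Gen 14 (rule 22): 110001101
Gen 15 (rule 45): 100101011
Gen 16 (rule 182): 111111100
Gen 17 (rule 105): 100000101
Gen 18 (rule 22): 110001101

Answer: 8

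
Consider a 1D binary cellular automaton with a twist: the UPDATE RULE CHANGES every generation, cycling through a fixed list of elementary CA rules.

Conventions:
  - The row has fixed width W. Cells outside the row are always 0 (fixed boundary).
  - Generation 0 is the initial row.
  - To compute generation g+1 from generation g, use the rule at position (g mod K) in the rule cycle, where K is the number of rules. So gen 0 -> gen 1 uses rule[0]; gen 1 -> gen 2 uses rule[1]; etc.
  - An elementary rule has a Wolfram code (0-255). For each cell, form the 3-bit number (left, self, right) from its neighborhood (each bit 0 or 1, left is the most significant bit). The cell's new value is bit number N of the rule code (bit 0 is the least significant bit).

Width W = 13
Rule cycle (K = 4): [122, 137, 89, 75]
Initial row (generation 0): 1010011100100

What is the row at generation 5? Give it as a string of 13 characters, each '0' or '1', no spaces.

Gen 0: 1010011100100
Gen 1 (rule 122): 0101110111010
Gen 2 (rule 137): 0001100110000
Gen 3 (rule 89): 1101110111111
Gen 4 (rule 75): 1101010100001
Gen 5 (rule 122): 1110101010010

Answer: 1110101010010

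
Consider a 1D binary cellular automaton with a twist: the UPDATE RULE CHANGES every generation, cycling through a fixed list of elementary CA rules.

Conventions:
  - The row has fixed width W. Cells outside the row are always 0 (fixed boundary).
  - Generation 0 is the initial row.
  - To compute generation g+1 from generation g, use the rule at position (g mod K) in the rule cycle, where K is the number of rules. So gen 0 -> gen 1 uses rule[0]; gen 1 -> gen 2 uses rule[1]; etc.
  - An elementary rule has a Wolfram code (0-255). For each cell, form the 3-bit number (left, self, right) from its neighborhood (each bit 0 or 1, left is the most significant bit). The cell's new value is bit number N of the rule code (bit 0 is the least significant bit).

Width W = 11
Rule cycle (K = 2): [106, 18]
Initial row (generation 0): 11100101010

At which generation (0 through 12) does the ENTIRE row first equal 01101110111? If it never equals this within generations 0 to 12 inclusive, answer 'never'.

Gen 0: 11100101010
Gen 1 (rule 106): 10101010100
Gen 2 (rule 18): 00000000010
Gen 3 (rule 106): 00000000100
Gen 4 (rule 18): 00000001010
Gen 5 (rule 106): 00000010100
Gen 6 (rule 18): 00000100010
Gen 7 (rule 106): 00001000100
Gen 8 (rule 18): 00010101010
Gen 9 (rule 106): 00101010100
Gen 10 (rule 18): 01000000010
Gen 11 (rule 106): 10000000100
Gen 12 (rule 18): 01000001010

Answer: never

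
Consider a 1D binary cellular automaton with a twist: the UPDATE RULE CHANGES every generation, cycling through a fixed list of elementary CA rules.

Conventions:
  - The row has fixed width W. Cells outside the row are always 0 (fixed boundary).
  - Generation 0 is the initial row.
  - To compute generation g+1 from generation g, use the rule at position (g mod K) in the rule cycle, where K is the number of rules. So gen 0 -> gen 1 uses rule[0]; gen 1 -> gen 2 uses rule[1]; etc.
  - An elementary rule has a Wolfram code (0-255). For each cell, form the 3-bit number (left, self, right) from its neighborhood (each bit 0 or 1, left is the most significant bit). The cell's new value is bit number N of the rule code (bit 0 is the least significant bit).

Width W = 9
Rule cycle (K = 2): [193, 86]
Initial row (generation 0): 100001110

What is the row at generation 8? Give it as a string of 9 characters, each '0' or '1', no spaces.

Gen 0: 100001110
Gen 1 (rule 193): 001100110
Gen 2 (rule 86): 010111011
Gen 3 (rule 193): 000011001
Gen 4 (rule 86): 000101111
Gen 5 (rule 193): 110000111
Gen 6 (rule 86): 011001001
Gen 7 (rule 193): 001000000
Gen 8 (rule 86): 011100000

Answer: 011100000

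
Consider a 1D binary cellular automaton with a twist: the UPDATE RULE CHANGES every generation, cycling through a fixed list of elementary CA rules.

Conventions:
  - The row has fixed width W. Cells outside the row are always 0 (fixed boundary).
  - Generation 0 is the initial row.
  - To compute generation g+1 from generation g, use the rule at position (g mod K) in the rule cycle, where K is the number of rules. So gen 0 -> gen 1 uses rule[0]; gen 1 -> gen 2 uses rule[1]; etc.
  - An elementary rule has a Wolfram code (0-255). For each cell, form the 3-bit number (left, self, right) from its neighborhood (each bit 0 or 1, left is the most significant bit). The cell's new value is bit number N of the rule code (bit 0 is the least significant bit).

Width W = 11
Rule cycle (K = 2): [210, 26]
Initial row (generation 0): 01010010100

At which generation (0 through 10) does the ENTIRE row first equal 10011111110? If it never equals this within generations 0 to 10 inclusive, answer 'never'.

Gen 0: 01010010100
Gen 1 (rule 210): 10001100010
Gen 2 (rule 26): 01011010101
Gen 3 (rule 210): 10001000000
Gen 4 (rule 26): 01010100000
Gen 5 (rule 210): 10000010000
Gen 6 (rule 26): 01000101000
Gen 7 (rule 210): 10101000100
Gen 8 (rule 26): 00000101010
Gen 9 (rule 210): 00001000001
Gen 10 (rule 26): 00010100010

Answer: never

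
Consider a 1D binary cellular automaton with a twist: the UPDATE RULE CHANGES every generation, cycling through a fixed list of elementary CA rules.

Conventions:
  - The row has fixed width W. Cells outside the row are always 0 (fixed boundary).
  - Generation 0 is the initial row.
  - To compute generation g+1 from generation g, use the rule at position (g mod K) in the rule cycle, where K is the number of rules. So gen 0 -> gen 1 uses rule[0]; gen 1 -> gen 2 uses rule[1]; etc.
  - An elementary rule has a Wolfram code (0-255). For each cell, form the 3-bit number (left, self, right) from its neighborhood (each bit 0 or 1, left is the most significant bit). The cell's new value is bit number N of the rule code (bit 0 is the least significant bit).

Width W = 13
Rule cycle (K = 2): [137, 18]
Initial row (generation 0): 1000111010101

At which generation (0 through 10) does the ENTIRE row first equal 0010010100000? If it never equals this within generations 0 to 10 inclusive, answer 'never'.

Answer: 4

Derivation:
Gen 0: 1000111010101
Gen 1 (rule 137): 0010110000000
Gen 2 (rule 18): 0100001000000
Gen 3 (rule 137): 0001100011111
Gen 4 (rule 18): 0010010100000
Gen 5 (rule 137): 1000000001111
Gen 6 (rule 18): 0100000010000
Gen 7 (rule 137): 0001111000111
Gen 8 (rule 18): 0010000101000
Gen 9 (rule 137): 1000110000011
Gen 10 (rule 18): 0101001000100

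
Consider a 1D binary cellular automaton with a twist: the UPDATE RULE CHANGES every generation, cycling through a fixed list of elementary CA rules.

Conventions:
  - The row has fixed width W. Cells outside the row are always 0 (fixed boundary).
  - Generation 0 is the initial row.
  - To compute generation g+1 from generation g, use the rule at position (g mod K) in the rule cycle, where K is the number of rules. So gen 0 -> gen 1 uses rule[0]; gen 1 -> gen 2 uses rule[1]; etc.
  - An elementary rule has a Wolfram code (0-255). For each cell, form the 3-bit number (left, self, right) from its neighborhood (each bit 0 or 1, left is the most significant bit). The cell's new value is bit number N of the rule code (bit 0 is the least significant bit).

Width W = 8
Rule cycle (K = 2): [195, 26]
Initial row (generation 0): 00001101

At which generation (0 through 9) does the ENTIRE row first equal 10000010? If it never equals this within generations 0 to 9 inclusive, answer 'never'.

Gen 0: 00001101
Gen 1 (rule 195): 11110100
Gen 2 (rule 26): 10000010
Gen 3 (rule 195): 00111100
Gen 4 (rule 26): 01100010
Gen 5 (rule 195): 10101100
Gen 6 (rule 26): 00001010
Gen 7 (rule 195): 11110000
Gen 8 (rule 26): 10001000
Gen 9 (rule 195): 00110011

Answer: 2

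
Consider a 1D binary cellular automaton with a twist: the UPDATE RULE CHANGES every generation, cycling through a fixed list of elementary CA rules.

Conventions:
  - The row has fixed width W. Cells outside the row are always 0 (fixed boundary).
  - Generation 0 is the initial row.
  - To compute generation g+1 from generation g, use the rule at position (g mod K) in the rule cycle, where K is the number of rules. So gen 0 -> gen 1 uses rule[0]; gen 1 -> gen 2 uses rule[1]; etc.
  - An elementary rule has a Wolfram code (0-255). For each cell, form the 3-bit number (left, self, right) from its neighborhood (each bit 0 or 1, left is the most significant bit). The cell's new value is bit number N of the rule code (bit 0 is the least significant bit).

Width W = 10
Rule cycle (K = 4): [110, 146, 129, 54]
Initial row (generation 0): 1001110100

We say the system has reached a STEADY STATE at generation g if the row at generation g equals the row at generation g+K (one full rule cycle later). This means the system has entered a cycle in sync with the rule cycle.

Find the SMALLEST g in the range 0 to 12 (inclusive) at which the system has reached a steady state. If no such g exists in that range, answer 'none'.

Gen 0: 1001110100
Gen 1 (rule 110): 1011011100
Gen 2 (rule 146): 0000001010
Gen 3 (rule 129): 1111100000
Gen 4 (rule 54): 0000010000
Gen 5 (rule 110): 0000110000
Gen 6 (rule 146): 0001001000
Gen 7 (rule 129): 1100000011
Gen 8 (rule 54): 0010000100
Gen 9 (rule 110): 0110001100
Gen 10 (rule 146): 1001010010
Gen 11 (rule 129): 0000000000
Gen 12 (rule 54): 0000000000
Gen 13 (rule 110): 0000000000
Gen 14 (rule 146): 0000000000
Gen 15 (rule 129): 1111111111
Gen 16 (rule 54): 0000000000

Answer: 12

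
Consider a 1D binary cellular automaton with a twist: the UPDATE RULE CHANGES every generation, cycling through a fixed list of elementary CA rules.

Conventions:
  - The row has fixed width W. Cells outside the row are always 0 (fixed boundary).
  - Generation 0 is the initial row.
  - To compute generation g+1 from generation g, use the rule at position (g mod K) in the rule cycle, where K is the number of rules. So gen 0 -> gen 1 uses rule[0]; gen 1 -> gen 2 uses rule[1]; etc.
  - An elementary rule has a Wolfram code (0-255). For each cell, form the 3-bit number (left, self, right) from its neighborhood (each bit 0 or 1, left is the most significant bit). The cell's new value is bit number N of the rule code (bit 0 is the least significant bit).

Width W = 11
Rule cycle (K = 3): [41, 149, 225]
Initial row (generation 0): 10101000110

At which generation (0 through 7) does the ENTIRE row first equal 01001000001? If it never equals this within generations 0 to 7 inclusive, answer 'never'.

Answer: never

Derivation:
Gen 0: 10101000110
Gen 1 (rule 41): 01010010100
Gen 2 (rule 149): 01011010111
Gen 3 (rule 225): 00101101011
Gen 4 (rule 41): 10011010110
Gen 5 (rule 149): 11000010001
Gen 6 (rule 225): 01011000100
Gen 7 (rule 41): 00110010001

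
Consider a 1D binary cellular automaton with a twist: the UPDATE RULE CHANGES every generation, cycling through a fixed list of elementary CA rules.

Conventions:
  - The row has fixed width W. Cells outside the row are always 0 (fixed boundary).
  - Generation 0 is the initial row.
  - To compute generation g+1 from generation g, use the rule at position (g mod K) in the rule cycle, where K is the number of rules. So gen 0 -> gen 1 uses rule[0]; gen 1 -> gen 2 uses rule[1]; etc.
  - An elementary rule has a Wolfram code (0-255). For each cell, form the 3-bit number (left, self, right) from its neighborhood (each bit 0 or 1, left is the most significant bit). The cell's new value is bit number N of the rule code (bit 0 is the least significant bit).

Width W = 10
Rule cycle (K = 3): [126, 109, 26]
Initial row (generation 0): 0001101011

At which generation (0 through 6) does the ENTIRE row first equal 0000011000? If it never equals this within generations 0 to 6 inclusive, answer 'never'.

Answer: 6

Derivation:
Gen 0: 0001101011
Gen 1 (rule 126): 0011111111
Gen 2 (rule 109): 1010000001
Gen 3 (rule 26): 0001000010
Gen 4 (rule 126): 0011100111
Gen 5 (rule 109): 1010100101
Gen 6 (rule 26): 0000011000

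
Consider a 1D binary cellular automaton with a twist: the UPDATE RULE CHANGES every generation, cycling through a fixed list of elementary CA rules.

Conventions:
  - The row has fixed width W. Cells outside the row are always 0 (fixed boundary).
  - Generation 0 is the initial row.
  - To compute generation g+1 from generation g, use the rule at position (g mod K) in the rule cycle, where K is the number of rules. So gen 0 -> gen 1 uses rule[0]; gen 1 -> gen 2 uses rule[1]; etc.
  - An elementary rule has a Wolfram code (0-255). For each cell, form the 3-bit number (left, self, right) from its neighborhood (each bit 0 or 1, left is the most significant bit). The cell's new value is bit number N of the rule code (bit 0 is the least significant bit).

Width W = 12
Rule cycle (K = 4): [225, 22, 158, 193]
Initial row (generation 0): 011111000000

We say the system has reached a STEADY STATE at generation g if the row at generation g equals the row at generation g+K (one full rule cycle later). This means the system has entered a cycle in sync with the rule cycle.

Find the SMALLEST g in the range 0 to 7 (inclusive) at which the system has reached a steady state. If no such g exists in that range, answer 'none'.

Gen 0: 011111000000
Gen 1 (rule 225): 001111011111
Gen 2 (rule 22): 010000000000
Gen 3 (rule 158): 111000000000
Gen 4 (rule 193): 011011111111
Gen 5 (rule 225): 001101111111
Gen 6 (rule 22): 010000000000
Gen 7 (rule 158): 111000000000
Gen 8 (rule 193): 011011111111
Gen 9 (rule 225): 001101111111
Gen 10 (rule 22): 010000000000
Gen 11 (rule 158): 111000000000

Answer: 2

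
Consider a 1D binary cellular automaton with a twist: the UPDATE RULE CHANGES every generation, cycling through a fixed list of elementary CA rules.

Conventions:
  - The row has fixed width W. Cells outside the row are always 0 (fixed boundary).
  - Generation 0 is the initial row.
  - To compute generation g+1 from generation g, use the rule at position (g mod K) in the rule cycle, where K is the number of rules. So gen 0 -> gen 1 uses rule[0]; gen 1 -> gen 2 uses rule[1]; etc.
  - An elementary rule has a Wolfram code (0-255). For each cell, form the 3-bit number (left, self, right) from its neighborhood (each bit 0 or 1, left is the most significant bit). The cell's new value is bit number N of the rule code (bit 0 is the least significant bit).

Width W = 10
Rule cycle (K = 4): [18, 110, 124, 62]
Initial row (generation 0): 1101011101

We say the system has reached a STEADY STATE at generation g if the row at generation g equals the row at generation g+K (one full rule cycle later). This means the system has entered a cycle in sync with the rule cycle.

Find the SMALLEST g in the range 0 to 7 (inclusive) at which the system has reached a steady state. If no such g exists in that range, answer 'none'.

Answer: 1

Derivation:
Gen 0: 1101011101
Gen 1 (rule 18): 0000000000
Gen 2 (rule 110): 0000000000
Gen 3 (rule 124): 0000000000
Gen 4 (rule 62): 0000000000
Gen 5 (rule 18): 0000000000
Gen 6 (rule 110): 0000000000
Gen 7 (rule 124): 0000000000
Gen 8 (rule 62): 0000000000
Gen 9 (rule 18): 0000000000
Gen 10 (rule 110): 0000000000
Gen 11 (rule 124): 0000000000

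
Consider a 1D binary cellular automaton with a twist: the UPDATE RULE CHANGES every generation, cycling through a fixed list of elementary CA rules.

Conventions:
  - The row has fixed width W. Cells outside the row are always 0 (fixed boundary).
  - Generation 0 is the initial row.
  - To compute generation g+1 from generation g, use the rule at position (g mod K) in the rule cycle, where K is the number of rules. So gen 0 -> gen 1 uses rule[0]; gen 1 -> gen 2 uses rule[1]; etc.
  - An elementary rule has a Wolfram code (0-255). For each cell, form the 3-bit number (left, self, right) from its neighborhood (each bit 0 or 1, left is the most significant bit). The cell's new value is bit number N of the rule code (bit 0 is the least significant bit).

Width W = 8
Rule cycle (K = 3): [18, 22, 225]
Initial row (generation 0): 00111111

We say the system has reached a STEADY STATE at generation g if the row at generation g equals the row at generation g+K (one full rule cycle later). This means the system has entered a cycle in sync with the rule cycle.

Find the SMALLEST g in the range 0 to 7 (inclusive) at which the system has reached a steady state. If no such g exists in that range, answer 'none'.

Answer: 4

Derivation:
Gen 0: 00111111
Gen 1 (rule 18): 01000000
Gen 2 (rule 22): 11100000
Gen 3 (rule 225): 01101111
Gen 4 (rule 18): 10000000
Gen 5 (rule 22): 11000000
Gen 6 (rule 225): 01011111
Gen 7 (rule 18): 10000000
Gen 8 (rule 22): 11000000
Gen 9 (rule 225): 01011111
Gen 10 (rule 18): 10000000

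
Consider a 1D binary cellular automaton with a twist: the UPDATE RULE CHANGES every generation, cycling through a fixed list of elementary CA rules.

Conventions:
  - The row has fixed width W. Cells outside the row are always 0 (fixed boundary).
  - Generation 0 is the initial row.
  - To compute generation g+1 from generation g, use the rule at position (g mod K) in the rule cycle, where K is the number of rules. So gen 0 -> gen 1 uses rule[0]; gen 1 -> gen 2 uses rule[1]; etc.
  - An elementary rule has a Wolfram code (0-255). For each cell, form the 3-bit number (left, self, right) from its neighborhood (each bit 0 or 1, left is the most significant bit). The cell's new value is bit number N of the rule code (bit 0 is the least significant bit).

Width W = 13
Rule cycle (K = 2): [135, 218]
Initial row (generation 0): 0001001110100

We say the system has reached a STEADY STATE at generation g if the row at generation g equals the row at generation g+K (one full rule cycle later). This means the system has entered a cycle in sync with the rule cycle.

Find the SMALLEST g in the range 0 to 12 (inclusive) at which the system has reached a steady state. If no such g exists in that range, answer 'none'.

Gen 0: 0001001110100
Gen 1 (rule 135): 1111010100101
Gen 2 (rule 218): 1111000011000
Gen 3 (rule 135): 0110011100011
Gen 4 (rule 218): 1111111110111
Gen 5 (rule 135): 0111111100010
Gen 6 (rule 218): 1111111110101
Gen 7 (rule 135): 0111111100101
Gen 8 (rule 218): 1111111111000
Gen 9 (rule 135): 0111111110011
Gen 10 (rule 218): 1111111111111
Gen 11 (rule 135): 0111111111110
Gen 12 (rule 218): 1111111111111
Gen 13 (rule 135): 0111111111110
Gen 14 (rule 218): 1111111111111

Answer: 10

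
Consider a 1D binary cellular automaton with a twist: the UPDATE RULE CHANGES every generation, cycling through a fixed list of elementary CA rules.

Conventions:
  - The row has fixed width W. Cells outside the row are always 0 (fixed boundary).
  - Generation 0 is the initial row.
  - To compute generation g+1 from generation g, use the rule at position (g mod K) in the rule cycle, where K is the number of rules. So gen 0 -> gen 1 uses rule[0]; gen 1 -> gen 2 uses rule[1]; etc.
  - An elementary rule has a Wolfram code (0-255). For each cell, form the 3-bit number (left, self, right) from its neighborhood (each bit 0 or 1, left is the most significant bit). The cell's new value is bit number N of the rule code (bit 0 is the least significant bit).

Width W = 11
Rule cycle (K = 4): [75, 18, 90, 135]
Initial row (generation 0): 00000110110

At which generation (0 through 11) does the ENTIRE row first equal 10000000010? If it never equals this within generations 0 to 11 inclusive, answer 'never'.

Answer: 5

Derivation:
Gen 0: 00000110110
Gen 1 (rule 75): 11111110110
Gen 2 (rule 18): 00000000001
Gen 3 (rule 90): 00000000010
Gen 4 (rule 135): 11111111110
Gen 5 (rule 75): 10000000010
Gen 6 (rule 18): 01000000101
Gen 7 (rule 90): 10100001000
Gen 8 (rule 135): 10101111011
Gen 9 (rule 75): 00001001011
Gen 10 (rule 18): 00010110000
Gen 11 (rule 90): 00100111000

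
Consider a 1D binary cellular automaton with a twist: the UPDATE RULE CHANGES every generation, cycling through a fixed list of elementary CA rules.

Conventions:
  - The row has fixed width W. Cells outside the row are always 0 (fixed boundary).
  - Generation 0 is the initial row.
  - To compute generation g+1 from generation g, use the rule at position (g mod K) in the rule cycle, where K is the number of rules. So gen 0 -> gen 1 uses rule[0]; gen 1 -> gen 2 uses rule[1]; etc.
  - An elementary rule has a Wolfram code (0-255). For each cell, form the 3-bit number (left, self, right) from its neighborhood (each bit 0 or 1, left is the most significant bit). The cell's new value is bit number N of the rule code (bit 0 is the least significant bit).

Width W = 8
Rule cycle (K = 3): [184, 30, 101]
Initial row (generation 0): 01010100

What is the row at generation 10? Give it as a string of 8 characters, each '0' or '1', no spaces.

Answer: 01010101

Derivation:
Gen 0: 01010100
Gen 1 (rule 184): 00101010
Gen 2 (rule 30): 01101011
Gen 3 (rule 101): 00111101
Gen 4 (rule 184): 00111010
Gen 5 (rule 30): 01100011
Gen 6 (rule 101): 00101001
Gen 7 (rule 184): 00010100
Gen 8 (rule 30): 00110110
Gen 9 (rule 101): 10011010
Gen 10 (rule 184): 01010101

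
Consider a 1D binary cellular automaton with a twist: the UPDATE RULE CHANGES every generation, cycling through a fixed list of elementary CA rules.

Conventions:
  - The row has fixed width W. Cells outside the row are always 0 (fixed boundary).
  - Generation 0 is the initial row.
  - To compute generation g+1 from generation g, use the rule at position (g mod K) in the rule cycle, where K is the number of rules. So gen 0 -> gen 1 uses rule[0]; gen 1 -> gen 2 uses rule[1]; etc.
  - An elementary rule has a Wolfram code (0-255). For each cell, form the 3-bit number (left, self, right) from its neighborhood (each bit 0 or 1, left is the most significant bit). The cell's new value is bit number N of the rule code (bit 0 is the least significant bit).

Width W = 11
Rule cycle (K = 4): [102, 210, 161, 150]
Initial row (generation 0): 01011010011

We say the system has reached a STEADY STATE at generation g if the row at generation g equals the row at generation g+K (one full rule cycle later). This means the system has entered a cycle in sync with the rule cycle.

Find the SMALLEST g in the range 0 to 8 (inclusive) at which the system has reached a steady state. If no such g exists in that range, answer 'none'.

Answer: none

Derivation:
Gen 0: 01011010011
Gen 1 (rule 102): 11101110101
Gen 2 (rule 210): 01100110000
Gen 3 (rule 161): 00000000111
Gen 4 (rule 150): 00000001010
Gen 5 (rule 102): 00000011110
Gen 6 (rule 210): 00000101111
Gen 7 (rule 161): 11110010110
Gen 8 (rule 150): 01101110001
Gen 9 (rule 102): 10110010011
Gen 10 (rule 210): 00011101101
Gen 11 (rule 161): 11001010010
Gen 12 (rule 150): 00111011111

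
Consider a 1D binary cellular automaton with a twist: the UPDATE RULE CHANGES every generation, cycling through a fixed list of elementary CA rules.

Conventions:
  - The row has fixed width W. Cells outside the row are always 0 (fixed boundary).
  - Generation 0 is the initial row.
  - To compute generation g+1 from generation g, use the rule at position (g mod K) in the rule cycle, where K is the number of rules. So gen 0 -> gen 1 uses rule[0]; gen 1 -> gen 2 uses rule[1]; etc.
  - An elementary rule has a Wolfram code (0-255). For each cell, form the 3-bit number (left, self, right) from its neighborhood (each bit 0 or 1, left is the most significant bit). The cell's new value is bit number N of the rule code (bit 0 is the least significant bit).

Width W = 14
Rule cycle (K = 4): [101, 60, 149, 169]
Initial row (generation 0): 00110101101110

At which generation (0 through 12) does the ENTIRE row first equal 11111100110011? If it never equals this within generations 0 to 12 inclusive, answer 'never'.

Answer: never

Derivation:
Gen 0: 00110101101110
Gen 1 (rule 101): 10011110110010
Gen 2 (rule 60): 11010001101011
Gen 3 (rule 149): 00011100001000
Gen 4 (rule 169): 11011001100011
Gen 5 (rule 101): 01101000101001
Gen 6 (rule 60): 01011100111101
Gen 7 (rule 149): 01001010011001
Gen 8 (rule 169): 00000100010000
Gen 9 (rule 101): 11110101010111
Gen 10 (rule 60): 10001111111100
Gen 11 (rule 149): 11100111111011
Gen 12 (rule 169): 11000111110110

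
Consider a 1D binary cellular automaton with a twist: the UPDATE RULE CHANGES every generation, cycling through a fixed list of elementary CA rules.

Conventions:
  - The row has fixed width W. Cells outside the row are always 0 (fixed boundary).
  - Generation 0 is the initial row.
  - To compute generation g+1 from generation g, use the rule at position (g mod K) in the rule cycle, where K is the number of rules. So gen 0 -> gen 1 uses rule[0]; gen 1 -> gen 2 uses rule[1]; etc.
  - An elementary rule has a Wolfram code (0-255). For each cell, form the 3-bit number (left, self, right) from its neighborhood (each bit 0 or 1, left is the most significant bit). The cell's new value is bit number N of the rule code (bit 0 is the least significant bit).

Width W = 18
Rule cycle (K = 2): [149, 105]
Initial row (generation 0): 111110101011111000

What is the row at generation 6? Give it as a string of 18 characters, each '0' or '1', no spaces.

Answer: 001110001101000001

Derivation:
Gen 0: 111110101011111000
Gen 1 (rule 149): 011100101001110111
Gen 2 (rule 105): 010100010001011101
Gen 3 (rule 149): 010111011101001001
Gen 4 (rule 105): 001101110110000000
Gen 5 (rule 149): 100000100001111111
Gen 6 (rule 105): 001110001101000001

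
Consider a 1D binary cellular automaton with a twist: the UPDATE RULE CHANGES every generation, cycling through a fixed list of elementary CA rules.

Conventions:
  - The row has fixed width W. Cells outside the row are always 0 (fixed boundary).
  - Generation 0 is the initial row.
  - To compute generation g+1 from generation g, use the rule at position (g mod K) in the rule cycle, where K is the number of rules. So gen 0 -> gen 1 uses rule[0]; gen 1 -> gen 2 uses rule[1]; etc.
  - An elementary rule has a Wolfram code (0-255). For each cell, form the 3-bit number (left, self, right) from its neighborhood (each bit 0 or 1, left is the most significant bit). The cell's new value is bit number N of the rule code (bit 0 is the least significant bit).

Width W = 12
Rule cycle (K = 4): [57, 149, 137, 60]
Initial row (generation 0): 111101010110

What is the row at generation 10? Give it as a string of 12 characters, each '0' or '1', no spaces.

Answer: 010010011110

Derivation:
Gen 0: 111101010110
Gen 1 (rule 57): 100010101101
Gen 2 (rule 149): 111010100001
Gen 3 (rule 137): 110000001100
Gen 4 (rule 60): 101000001010
Gen 5 (rule 57): 010111100101
Gen 6 (rule 149): 010011010101
Gen 7 (rule 137): 000010000000
Gen 8 (rule 60): 000011000000
Gen 9 (rule 57): 111010111111
Gen 10 (rule 149): 010010011110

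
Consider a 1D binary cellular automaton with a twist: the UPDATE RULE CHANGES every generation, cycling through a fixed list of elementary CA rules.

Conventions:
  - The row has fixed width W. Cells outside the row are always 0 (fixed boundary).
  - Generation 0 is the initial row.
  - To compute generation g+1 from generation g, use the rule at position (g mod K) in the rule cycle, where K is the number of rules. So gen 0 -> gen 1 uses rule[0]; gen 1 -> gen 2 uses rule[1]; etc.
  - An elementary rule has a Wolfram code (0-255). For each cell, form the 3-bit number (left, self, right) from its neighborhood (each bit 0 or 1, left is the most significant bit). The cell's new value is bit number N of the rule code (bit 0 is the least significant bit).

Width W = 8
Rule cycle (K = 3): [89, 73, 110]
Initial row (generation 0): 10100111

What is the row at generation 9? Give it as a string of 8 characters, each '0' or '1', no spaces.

Answer: 11011111

Derivation:
Gen 0: 10100111
Gen 1 (rule 89): 00010101
Gen 2 (rule 73): 11000000
Gen 3 (rule 110): 11000000
Gen 4 (rule 89): 11111111
Gen 5 (rule 73): 10000001
Gen 6 (rule 110): 10000011
Gen 7 (rule 89): 01111011
Gen 8 (rule 73): 01001011
Gen 9 (rule 110): 11011111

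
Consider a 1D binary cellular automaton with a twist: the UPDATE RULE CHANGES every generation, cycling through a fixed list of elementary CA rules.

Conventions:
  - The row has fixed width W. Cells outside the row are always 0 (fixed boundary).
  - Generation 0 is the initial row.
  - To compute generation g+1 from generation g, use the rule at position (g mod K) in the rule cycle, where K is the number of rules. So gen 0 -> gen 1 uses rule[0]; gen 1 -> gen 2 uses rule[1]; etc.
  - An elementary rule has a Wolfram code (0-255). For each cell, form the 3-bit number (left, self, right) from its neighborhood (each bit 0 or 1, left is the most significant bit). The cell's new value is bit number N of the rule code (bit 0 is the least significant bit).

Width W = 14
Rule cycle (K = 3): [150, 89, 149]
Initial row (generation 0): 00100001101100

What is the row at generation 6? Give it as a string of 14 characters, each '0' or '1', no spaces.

Answer: 10101100101111

Derivation:
Gen 0: 00100001101100
Gen 1 (rule 150): 01110010000010
Gen 2 (rule 89): 01011001111001
Gen 3 (rule 149): 01000100110101
Gen 4 (rule 150): 11101111000101
Gen 5 (rule 89): 10101001110000
Gen 6 (rule 149): 10101100101111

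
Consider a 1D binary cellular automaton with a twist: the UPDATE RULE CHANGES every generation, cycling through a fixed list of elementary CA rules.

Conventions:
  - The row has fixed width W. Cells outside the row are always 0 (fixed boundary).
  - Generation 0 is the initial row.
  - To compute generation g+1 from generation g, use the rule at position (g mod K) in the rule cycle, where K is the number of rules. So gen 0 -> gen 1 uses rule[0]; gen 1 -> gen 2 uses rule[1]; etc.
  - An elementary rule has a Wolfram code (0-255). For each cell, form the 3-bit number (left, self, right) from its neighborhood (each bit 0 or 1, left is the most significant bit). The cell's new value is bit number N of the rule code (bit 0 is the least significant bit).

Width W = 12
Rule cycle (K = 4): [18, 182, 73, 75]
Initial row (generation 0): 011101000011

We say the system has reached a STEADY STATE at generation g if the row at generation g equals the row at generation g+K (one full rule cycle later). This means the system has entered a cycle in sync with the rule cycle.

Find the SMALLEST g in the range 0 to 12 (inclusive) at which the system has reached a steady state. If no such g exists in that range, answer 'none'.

Answer: none

Derivation:
Gen 0: 011101000011
Gen 1 (rule 18): 100000100100
Gen 2 (rule 182): 110001111110
Gen 3 (rule 73): 110101000010
Gen 4 (rule 75): 110000011100
Gen 5 (rule 18): 001000100010
Gen 6 (rule 182): 011101110111
Gen 7 (rule 73): 010101010101
Gen 8 (rule 75): 100000000000
Gen 9 (rule 18): 010000000000
Gen 10 (rule 182): 111000000000
Gen 11 (rule 73): 101011111111
Gen 12 (rule 75): 000010000001
Gen 13 (rule 18): 000101000010
Gen 14 (rule 182): 001111100111
Gen 15 (rule 73): 101000100101
Gen 16 (rule 75): 000011001000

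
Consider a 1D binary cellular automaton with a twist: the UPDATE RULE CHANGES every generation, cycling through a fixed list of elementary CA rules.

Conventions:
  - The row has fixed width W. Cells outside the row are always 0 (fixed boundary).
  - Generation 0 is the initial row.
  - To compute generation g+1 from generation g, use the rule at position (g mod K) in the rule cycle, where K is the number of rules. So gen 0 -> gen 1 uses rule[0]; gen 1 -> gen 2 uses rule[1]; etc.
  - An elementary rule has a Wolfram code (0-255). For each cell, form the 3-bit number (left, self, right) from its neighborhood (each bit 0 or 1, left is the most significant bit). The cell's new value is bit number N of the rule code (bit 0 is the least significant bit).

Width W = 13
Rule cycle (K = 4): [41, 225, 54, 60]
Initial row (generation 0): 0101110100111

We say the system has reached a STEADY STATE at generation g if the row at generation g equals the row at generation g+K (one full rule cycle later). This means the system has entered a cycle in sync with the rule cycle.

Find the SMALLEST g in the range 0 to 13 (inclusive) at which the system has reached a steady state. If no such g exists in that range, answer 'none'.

Answer: 1

Derivation:
Gen 0: 0101110100111
Gen 1 (rule 41): 0011001000100
Gen 2 (rule 225): 1001000010001
Gen 3 (rule 54): 1111100111011
Gen 4 (rule 60): 1000010100110
Gen 5 (rule 41): 0011001000100
Gen 6 (rule 225): 1001000010001
Gen 7 (rule 54): 1111100111011
Gen 8 (rule 60): 1000010100110
Gen 9 (rule 41): 0011001000100
Gen 10 (rule 225): 1001000010001
Gen 11 (rule 54): 1111100111011
Gen 12 (rule 60): 1000010100110
Gen 13 (rule 41): 0011001000100
Gen 14 (rule 225): 1001000010001
Gen 15 (rule 54): 1111100111011
Gen 16 (rule 60): 1000010100110
Gen 17 (rule 41): 0011001000100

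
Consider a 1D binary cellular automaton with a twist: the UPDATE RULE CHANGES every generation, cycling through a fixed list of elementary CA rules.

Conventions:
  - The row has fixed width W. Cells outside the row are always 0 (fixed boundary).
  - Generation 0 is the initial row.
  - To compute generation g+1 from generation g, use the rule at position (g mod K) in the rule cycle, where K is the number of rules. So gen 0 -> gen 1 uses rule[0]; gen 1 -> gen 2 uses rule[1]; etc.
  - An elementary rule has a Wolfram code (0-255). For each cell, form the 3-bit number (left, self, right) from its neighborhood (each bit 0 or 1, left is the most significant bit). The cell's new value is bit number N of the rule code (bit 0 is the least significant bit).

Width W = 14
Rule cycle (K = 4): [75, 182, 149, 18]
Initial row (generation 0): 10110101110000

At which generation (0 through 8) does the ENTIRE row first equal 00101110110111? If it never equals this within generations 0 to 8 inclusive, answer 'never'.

Gen 0: 10110101110000
Gen 1 (rule 75): 00110001010111
Gen 2 (rule 182): 01001011111010
Gen 3 (rule 149): 01101001110011
Gen 4 (rule 18): 10000110001100
Gen 5 (rule 75): 00111110111101
Gen 6 (rule 182): 01011101011011
Gen 7 (rule 149): 01001001000000
Gen 8 (rule 18): 10110110100000

Answer: never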